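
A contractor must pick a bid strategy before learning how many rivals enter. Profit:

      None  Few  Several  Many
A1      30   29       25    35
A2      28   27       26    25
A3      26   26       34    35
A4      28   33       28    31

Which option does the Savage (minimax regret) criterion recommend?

A4

Column bests: None=30, Few=33, Several=34, Many=35.
A1 regrets: 0, 4, 9, 0 → max 9
A2 regrets: 2, 6, 8, 10 → max 10
A3 regrets: 4, 7, 0, 0 → max 7
A4 regrets: 2, 0, 6, 4 → max 6
Smallest max regret = 6 → A4.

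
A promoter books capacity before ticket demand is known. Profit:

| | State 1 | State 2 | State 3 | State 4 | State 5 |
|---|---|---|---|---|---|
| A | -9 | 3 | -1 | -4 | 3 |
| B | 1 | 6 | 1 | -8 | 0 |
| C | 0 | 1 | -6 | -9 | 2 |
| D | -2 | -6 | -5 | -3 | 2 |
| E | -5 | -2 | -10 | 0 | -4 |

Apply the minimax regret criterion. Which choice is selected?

B

Column bests: State 1=1, State 2=6, State 3=1, State 4=0, State 5=3.
A regrets: 10, 3, 2, 4, 0 → max 10
B regrets: 0, 0, 0, 8, 3 → max 8
C regrets: 1, 5, 7, 9, 1 → max 9
D regrets: 3, 12, 6, 3, 1 → max 12
E regrets: 6, 8, 11, 0, 7 → max 11
Smallest max regret = 8 → B.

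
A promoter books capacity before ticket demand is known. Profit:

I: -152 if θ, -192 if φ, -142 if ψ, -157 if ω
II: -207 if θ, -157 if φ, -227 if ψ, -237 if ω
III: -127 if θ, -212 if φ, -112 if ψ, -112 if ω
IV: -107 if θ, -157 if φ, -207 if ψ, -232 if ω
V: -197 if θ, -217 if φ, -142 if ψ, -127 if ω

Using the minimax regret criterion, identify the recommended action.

Column bests: θ=-107, φ=-157, ψ=-112, ω=-112.
I regrets: 45, 35, 30, 45 → max 45
II regrets: 100, 0, 115, 125 → max 125
III regrets: 20, 55, 0, 0 → max 55
IV regrets: 0, 0, 95, 120 → max 120
V regrets: 90, 60, 30, 15 → max 90
Smallest max regret = 45 → I.

I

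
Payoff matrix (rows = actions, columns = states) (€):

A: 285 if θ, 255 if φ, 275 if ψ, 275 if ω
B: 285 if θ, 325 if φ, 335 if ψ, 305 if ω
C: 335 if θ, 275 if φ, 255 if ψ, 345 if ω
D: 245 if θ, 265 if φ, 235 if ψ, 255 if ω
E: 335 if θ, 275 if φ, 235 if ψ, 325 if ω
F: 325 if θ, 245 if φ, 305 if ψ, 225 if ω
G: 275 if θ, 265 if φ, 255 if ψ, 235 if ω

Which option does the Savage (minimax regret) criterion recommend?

Column bests: θ=335, φ=325, ψ=335, ω=345.
A regrets: 50, 70, 60, 70 → max 70
B regrets: 50, 0, 0, 40 → max 50
C regrets: 0, 50, 80, 0 → max 80
D regrets: 90, 60, 100, 90 → max 100
E regrets: 0, 50, 100, 20 → max 100
F regrets: 10, 80, 30, 120 → max 120
G regrets: 60, 60, 80, 110 → max 110
Smallest max regret = 50 → B.

B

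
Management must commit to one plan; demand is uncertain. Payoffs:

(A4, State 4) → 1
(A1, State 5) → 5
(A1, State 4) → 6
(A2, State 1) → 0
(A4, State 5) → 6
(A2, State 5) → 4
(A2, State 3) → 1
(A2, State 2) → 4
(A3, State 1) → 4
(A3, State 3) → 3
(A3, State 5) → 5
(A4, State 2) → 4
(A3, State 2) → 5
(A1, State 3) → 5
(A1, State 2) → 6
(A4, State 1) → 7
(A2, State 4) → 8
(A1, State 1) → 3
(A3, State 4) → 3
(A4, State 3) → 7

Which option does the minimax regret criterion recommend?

A1

Column bests: State 1=7, State 2=6, State 3=7, State 4=8, State 5=6.
A1 regrets: 4, 0, 2, 2, 1 → max 4
A2 regrets: 7, 2, 6, 0, 2 → max 7
A3 regrets: 3, 1, 4, 5, 1 → max 5
A4 regrets: 0, 2, 0, 7, 0 → max 7
Smallest max regret = 4 → A1.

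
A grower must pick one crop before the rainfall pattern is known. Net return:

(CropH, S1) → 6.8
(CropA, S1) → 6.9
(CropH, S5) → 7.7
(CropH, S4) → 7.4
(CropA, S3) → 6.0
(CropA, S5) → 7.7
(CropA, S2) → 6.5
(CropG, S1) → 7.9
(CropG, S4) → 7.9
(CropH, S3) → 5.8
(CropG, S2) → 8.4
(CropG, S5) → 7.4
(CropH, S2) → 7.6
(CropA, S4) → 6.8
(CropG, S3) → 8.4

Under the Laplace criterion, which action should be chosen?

CropG

Row averages: CropG=8, CropA=6.78, CropH=7.06
Highest average = 8 → CropG.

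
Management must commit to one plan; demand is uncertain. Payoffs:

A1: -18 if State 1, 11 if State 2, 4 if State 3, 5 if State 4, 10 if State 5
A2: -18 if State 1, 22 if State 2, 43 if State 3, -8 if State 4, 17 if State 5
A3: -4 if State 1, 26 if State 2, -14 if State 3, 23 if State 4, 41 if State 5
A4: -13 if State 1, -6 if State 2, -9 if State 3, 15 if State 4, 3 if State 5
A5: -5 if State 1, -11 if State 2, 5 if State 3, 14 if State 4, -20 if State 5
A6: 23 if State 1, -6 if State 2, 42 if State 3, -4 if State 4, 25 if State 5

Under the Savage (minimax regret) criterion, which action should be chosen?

A6

Column bests: State 1=23, State 2=26, State 3=43, State 4=23, State 5=41.
A1 regrets: 41, 15, 39, 18, 31 → max 41
A2 regrets: 41, 4, 0, 31, 24 → max 41
A3 regrets: 27, 0, 57, 0, 0 → max 57
A4 regrets: 36, 32, 52, 8, 38 → max 52
A5 regrets: 28, 37, 38, 9, 61 → max 61
A6 regrets: 0, 32, 1, 27, 16 → max 32
Smallest max regret = 32 → A6.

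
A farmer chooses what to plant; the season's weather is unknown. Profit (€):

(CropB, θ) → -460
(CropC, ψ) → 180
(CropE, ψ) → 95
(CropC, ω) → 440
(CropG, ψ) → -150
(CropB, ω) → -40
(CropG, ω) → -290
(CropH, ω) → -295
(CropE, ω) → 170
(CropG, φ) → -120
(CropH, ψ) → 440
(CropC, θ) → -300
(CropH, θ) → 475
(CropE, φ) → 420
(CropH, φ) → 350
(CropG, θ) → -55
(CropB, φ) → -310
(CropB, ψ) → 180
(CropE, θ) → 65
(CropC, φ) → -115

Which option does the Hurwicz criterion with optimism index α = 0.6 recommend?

CropC: 0.6·440 + 0.4·(-300) = 144
CropG: 0.6·(-55) + 0.4·(-290) = -149
CropB: 0.6·180 + 0.4·(-460) = -76
CropH: 0.6·475 + 0.4·(-295) = 167
CropE: 0.6·420 + 0.4·65 = 278
Highest Hurwicz score = 278 → CropE.

CropE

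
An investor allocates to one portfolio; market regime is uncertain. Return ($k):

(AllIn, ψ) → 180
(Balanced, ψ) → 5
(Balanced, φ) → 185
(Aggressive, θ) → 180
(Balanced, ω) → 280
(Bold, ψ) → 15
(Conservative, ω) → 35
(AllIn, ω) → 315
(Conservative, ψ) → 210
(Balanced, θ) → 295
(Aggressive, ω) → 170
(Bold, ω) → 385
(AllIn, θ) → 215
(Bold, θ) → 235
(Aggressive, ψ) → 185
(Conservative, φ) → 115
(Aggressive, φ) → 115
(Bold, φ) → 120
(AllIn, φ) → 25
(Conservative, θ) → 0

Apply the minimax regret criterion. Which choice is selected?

AllIn

Column bests: θ=295, φ=185, ψ=210, ω=385.
Conservative regrets: 295, 70, 0, 350 → max 350
Balanced regrets: 0, 0, 205, 105 → max 205
Aggressive regrets: 115, 70, 25, 215 → max 215
Bold regrets: 60, 65, 195, 0 → max 195
AllIn regrets: 80, 160, 30, 70 → max 160
Smallest max regret = 160 → AllIn.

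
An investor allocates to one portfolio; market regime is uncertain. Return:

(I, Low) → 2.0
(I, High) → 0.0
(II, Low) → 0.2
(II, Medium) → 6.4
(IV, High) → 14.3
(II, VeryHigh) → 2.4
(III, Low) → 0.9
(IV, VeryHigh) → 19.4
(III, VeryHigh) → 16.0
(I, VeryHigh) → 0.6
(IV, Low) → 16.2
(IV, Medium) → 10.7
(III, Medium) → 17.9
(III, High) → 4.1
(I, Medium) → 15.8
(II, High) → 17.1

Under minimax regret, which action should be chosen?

Column bests: Low=16.2, Medium=17.9, High=17.1, VeryHigh=19.4.
I regrets: 14.2, 2.1, 17.1, 18.8 → max 18.8
II regrets: 16.0, 11.5, 0.0, 17.0 → max 17.0
III regrets: 15.3, 0.0, 13.0, 3.4 → max 15.3
IV regrets: 0.0, 7.2, 2.8, 0.0 → max 7.2
Smallest max regret = 7.2 → IV.

IV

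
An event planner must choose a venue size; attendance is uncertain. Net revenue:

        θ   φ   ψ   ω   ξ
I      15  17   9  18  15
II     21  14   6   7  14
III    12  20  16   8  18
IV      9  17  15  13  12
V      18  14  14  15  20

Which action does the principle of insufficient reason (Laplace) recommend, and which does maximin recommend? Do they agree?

laplace → V; maximin → V (agree)

Row averages: I=14.8, II=12.4, III=14.8, IV=13.2, V=16.2
Highest average = 16.2 → V.
Row minima: I=9, II=6, III=8, IV=9, V=14
Best worst-case = 14 → V.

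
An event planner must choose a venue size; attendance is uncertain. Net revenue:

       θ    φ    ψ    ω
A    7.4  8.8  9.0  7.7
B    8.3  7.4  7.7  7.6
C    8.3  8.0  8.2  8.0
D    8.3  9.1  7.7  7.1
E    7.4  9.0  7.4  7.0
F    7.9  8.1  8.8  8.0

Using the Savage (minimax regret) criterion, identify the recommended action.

A

Column bests: θ=8.3, φ=9.1, ψ=9.0, ω=8.0.
A regrets: 0.9, 0.3, 0.0, 0.3 → max 0.9
B regrets: 0.0, 1.7, 1.3, 0.4 → max 1.7
C regrets: 0.0, 1.1, 0.8, 0.0 → max 1.1
D regrets: 0.0, 0.0, 1.3, 0.9 → max 1.3
E regrets: 0.9, 0.1, 1.6, 1.0 → max 1.6
F regrets: 0.4, 1.0, 0.2, 0.0 → max 1.0
Smallest max regret = 0.9 → A.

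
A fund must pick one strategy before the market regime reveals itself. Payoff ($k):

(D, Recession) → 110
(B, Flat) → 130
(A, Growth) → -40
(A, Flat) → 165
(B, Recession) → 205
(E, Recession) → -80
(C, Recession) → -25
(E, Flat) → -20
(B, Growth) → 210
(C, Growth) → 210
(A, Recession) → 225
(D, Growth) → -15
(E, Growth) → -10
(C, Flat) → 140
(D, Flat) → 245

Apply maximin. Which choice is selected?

Row minima: A=-40, B=130, C=-25, D=-15, E=-80
Best worst-case = 130 → B.

B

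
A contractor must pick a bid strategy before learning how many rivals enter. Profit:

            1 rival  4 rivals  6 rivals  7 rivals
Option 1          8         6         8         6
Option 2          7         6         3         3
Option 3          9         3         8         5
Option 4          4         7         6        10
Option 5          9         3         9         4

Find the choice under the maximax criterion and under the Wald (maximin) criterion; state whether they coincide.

maximax → Option 4; maximin → Option 1 (disagree)

Row maxima: Option 1=8, Option 2=7, Option 3=9, Option 4=10, Option 5=9
Best best-case = 10 → Option 4.
Row minima: Option 1=6, Option 2=3, Option 3=3, Option 4=4, Option 5=3
Best worst-case = 6 → Option 1.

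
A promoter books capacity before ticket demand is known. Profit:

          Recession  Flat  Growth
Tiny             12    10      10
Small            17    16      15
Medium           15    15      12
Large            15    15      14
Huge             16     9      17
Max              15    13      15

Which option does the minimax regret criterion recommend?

Small

Column bests: Recession=17, Flat=16, Growth=17.
Tiny regrets: 5, 6, 7 → max 7
Small regrets: 0, 0, 2 → max 2
Medium regrets: 2, 1, 5 → max 5
Large regrets: 2, 1, 3 → max 3
Huge regrets: 1, 7, 0 → max 7
Max regrets: 2, 3, 2 → max 3
Smallest max regret = 2 → Small.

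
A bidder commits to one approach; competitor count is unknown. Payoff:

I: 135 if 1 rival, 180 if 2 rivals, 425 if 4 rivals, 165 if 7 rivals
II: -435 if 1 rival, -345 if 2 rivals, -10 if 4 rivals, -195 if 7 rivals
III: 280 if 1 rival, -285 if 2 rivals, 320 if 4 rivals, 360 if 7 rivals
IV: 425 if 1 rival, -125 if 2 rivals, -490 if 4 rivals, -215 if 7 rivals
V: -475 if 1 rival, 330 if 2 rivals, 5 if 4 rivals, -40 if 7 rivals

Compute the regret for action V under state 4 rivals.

420

Best payoff under 4 rivals is 425.
Regret = 425 − 5 = 420.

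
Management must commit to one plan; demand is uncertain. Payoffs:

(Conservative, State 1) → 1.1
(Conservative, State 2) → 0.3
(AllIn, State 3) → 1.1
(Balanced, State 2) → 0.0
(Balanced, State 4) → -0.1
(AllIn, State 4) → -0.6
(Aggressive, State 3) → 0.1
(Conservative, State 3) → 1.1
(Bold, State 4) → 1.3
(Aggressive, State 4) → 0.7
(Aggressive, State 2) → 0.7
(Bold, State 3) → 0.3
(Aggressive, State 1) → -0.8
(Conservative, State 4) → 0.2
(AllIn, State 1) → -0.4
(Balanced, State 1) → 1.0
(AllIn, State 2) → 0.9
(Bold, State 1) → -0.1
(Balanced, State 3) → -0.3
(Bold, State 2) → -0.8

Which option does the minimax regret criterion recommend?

Conservative

Column bests: State 1=1.1, State 2=0.9, State 3=1.1, State 4=1.3.
Conservative regrets: 0.0, 0.6, 0.0, 1.1 → max 1.1
Balanced regrets: 0.1, 0.9, 1.4, 1.4 → max 1.4
Aggressive regrets: 1.9, 0.2, 1.0, 0.6 → max 1.9
Bold regrets: 1.2, 1.7, 0.8, 0.0 → max 1.7
AllIn regrets: 1.5, 0.0, 0.0, 1.9 → max 1.9
Smallest max regret = 1.1 → Conservative.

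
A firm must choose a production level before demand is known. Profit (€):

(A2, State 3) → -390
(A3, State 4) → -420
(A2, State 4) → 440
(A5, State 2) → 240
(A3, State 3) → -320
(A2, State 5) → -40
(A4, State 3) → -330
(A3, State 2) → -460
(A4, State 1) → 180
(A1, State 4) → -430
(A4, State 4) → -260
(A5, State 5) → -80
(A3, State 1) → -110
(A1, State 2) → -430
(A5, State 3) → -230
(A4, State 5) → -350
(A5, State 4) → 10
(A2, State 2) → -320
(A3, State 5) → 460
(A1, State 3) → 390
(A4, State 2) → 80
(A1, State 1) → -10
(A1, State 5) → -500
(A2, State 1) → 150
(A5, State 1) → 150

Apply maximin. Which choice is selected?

Row minima: A1=-500, A2=-390, A3=-460, A4=-350, A5=-230
Best worst-case = -230 → A5.

A5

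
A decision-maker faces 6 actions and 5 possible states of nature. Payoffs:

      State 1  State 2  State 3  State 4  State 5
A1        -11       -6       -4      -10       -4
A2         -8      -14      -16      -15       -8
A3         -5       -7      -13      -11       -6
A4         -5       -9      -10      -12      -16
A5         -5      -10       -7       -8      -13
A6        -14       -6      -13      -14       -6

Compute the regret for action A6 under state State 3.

Best payoff under State 3 is -4.
Regret = -4 − (-13) = 9.

9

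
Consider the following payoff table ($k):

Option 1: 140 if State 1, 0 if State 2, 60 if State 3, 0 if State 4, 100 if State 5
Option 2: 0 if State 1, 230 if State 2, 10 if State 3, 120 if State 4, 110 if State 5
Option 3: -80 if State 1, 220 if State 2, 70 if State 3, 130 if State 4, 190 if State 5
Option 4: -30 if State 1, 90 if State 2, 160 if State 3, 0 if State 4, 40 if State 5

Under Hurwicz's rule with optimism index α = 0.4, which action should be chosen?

Option 2

Option 1: 0.4·140 + 0.6·0 = 56
Option 2: 0.4·230 + 0.6·0 = 92
Option 3: 0.4·220 + 0.6·(-80) = 40
Option 4: 0.4·160 + 0.6·(-30) = 46
Highest Hurwicz score = 92 → Option 2.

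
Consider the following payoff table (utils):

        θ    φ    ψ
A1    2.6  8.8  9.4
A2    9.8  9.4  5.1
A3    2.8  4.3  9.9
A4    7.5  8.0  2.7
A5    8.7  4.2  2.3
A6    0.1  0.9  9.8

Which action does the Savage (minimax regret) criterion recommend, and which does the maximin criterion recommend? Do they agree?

minimax regret → A2; maximin → A2 (agree)

Column bests: θ=9.8, φ=9.4, ψ=9.9.
A1 regrets: 7.2, 0.6, 0.5 → max 7.2
A2 regrets: 0.0, 0.0, 4.8 → max 4.8
A3 regrets: 7.0, 5.1, 0.0 → max 7.0
A4 regrets: 2.3, 1.4, 7.2 → max 7.2
A5 regrets: 1.1, 5.2, 7.6 → max 7.6
A6 regrets: 9.7, 8.5, 0.1 → max 9.7
Smallest max regret = 4.8 → A2.
Row minima: A1=2.6, A2=5.1, A3=2.8, A4=2.7, A5=2.3, A6=0.1
Best worst-case = 5.1 → A2.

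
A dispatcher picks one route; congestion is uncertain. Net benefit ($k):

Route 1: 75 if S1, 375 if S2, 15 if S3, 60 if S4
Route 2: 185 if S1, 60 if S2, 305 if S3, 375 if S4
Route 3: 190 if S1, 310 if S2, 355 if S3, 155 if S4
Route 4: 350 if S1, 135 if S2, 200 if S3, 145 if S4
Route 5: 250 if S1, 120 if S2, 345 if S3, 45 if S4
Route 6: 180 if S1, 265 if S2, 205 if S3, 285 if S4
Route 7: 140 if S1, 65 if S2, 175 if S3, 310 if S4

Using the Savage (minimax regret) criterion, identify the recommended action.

Column bests: S1=350, S2=375, S3=355, S4=375.
Route 1 regrets: 275, 0, 340, 315 → max 340
Route 2 regrets: 165, 315, 50, 0 → max 315
Route 3 regrets: 160, 65, 0, 220 → max 220
Route 4 regrets: 0, 240, 155, 230 → max 240
Route 5 regrets: 100, 255, 10, 330 → max 330
Route 6 regrets: 170, 110, 150, 90 → max 170
Route 7 regrets: 210, 310, 180, 65 → max 310
Smallest max regret = 170 → Route 6.

Route 6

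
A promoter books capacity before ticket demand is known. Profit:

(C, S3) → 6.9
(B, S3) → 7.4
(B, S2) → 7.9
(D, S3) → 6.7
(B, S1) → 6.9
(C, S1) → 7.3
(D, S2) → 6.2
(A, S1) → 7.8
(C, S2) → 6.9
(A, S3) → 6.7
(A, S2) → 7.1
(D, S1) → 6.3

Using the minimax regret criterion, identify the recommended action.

A

Column bests: S1=7.8, S2=7.9, S3=7.4.
A regrets: 0.0, 0.8, 0.7 → max 0.8
B regrets: 0.9, 0.0, 0.0 → max 0.9
C regrets: 0.5, 1.0, 0.5 → max 1.0
D regrets: 1.5, 1.7, 0.7 → max 1.7
Smallest max regret = 0.8 → A.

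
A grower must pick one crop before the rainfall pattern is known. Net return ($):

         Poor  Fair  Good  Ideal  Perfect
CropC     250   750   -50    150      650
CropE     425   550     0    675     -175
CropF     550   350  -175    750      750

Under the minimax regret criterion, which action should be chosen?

Column bests: Poor=550, Fair=750, Good=0, Ideal=750, Perfect=750.
CropC regrets: 300, 0, 50, 600, 100 → max 600
CropE regrets: 125, 200, 0, 75, 925 → max 925
CropF regrets: 0, 400, 175, 0, 0 → max 400
Smallest max regret = 400 → CropF.

CropF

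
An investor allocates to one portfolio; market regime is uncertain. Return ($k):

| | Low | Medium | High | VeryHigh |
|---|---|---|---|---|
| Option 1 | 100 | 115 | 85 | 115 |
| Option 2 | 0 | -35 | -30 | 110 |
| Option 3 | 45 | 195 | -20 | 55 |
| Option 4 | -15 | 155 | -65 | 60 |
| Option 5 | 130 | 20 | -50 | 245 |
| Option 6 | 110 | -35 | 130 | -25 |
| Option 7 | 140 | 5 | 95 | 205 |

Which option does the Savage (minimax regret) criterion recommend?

Column bests: Low=140, Medium=195, High=130, VeryHigh=245.
Option 1 regrets: 40, 80, 45, 130 → max 130
Option 2 regrets: 140, 230, 160, 135 → max 230
Option 3 regrets: 95, 0, 150, 190 → max 190
Option 4 regrets: 155, 40, 195, 185 → max 195
Option 5 regrets: 10, 175, 180, 0 → max 180
Option 6 regrets: 30, 230, 0, 270 → max 270
Option 7 regrets: 0, 190, 35, 40 → max 190
Smallest max regret = 130 → Option 1.

Option 1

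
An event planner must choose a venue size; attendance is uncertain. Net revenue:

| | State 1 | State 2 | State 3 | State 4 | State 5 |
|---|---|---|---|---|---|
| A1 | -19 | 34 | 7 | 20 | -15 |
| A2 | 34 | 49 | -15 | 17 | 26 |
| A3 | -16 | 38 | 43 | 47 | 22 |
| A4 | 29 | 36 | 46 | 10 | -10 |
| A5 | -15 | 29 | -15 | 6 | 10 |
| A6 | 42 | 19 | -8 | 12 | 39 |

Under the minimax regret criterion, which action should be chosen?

A4

Column bests: State 1=42, State 2=49, State 3=46, State 4=47, State 5=39.
A1 regrets: 61, 15, 39, 27, 54 → max 61
A2 regrets: 8, 0, 61, 30, 13 → max 61
A3 regrets: 58, 11, 3, 0, 17 → max 58
A4 regrets: 13, 13, 0, 37, 49 → max 49
A5 regrets: 57, 20, 61, 41, 29 → max 61
A6 regrets: 0, 30, 54, 35, 0 → max 54
Smallest max regret = 49 → A4.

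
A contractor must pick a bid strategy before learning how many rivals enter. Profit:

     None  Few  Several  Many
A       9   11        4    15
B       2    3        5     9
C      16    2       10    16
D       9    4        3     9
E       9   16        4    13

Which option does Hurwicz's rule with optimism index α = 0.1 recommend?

E

A: 0.1·15 + 0.9·4 = 5.1
B: 0.1·9 + 0.9·2 = 2.7
C: 0.1·16 + 0.9·2 = 3.4
D: 0.1·9 + 0.9·3 = 3.6
E: 0.1·16 + 0.9·4 = 5.2
Highest Hurwicz score = 5.2 → E.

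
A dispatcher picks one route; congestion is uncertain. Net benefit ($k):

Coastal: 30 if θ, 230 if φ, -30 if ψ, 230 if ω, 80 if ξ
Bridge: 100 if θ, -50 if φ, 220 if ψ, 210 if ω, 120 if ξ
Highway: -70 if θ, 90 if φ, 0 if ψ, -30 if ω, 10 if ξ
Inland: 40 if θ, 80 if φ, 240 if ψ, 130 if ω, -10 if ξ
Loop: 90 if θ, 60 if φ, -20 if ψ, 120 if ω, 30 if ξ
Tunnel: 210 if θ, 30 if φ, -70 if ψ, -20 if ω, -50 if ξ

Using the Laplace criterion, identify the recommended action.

Bridge

Row averages: Coastal=108, Bridge=120, Highway=0, Inland=96, Loop=56, Tunnel=20
Highest average = 120 → Bridge.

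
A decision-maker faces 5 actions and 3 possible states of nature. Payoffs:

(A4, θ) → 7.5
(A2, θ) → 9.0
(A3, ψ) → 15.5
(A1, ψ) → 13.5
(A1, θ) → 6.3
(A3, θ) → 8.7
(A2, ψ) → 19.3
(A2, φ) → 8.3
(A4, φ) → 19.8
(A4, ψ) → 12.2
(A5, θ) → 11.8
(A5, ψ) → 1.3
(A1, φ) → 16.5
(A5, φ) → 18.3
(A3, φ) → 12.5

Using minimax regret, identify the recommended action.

Column bests: θ=11.8, φ=19.8, ψ=19.3.
A1 regrets: 5.5, 3.3, 5.8 → max 5.8
A2 regrets: 2.8, 11.5, 0.0 → max 11.5
A3 regrets: 3.1, 7.3, 3.8 → max 7.3
A4 regrets: 4.3, 0.0, 7.1 → max 7.1
A5 regrets: 0.0, 1.5, 18.0 → max 18.0
Smallest max regret = 5.8 → A1.

A1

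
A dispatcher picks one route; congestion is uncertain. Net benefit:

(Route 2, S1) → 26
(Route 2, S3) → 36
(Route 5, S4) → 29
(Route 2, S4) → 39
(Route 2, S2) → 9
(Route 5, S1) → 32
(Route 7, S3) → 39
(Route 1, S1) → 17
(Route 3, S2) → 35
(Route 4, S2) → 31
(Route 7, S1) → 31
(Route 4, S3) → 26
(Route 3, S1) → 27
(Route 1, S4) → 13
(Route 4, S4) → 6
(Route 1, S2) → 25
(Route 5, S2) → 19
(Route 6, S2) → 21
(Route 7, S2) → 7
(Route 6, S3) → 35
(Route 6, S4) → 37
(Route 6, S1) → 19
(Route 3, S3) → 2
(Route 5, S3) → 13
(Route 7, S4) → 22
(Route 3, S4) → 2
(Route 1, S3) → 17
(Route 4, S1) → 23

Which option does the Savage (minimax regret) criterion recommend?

Column bests: S1=32, S2=35, S3=39, S4=39.
Route 1 regrets: 15, 10, 22, 26 → max 26
Route 2 regrets: 6, 26, 3, 0 → max 26
Route 3 regrets: 5, 0, 37, 37 → max 37
Route 4 regrets: 9, 4, 13, 33 → max 33
Route 5 regrets: 0, 16, 26, 10 → max 26
Route 6 regrets: 13, 14, 4, 2 → max 14
Route 7 regrets: 1, 28, 0, 17 → max 28
Smallest max regret = 14 → Route 6.

Route 6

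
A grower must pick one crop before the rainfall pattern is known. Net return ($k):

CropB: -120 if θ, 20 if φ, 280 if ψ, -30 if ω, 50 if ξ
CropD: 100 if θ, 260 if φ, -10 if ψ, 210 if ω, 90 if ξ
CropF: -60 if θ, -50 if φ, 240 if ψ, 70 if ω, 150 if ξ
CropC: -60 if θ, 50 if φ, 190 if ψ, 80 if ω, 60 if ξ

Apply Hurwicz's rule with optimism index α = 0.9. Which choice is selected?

CropB: 0.9·280 + 0.1·(-120) = 240
CropD: 0.9·260 + 0.1·(-10) = 233
CropF: 0.9·240 + 0.1·(-60) = 210
CropC: 0.9·190 + 0.1·(-60) = 165
Highest Hurwicz score = 240 → CropB.

CropB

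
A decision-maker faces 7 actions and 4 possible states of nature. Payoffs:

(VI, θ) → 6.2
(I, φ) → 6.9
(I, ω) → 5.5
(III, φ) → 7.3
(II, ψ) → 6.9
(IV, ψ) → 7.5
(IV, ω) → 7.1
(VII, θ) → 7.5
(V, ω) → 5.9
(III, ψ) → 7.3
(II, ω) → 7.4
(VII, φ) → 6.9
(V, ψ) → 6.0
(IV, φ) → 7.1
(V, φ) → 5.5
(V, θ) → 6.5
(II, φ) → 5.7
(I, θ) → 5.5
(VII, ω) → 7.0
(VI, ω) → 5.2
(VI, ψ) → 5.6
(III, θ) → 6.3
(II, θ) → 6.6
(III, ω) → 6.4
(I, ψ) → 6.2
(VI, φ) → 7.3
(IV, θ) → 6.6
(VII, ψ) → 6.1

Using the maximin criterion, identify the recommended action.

Row minima: I=5.5, II=5.7, III=6.3, IV=6.6, V=5.5, VI=5.2, VII=6.1
Best worst-case = 6.6 → IV.

IV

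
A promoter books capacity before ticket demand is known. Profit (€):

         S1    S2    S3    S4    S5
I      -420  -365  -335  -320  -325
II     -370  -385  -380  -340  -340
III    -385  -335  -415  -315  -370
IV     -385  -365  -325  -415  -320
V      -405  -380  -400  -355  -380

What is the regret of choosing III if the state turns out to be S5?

50

Best payoff under S5 is -320.
Regret = -320 − (-370) = 50.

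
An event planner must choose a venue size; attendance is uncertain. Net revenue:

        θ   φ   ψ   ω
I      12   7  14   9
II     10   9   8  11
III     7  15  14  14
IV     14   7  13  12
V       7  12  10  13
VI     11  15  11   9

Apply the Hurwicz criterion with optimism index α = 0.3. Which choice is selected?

I: 0.3·14 + 0.7·7 = 9.1
II: 0.3·11 + 0.7·8 = 8.9
III: 0.3·15 + 0.7·7 = 9.4
IV: 0.3·14 + 0.7·7 = 9.1
V: 0.3·13 + 0.7·7 = 8.8
VI: 0.3·15 + 0.7·9 = 10.8
Highest Hurwicz score = 10.8 → VI.

VI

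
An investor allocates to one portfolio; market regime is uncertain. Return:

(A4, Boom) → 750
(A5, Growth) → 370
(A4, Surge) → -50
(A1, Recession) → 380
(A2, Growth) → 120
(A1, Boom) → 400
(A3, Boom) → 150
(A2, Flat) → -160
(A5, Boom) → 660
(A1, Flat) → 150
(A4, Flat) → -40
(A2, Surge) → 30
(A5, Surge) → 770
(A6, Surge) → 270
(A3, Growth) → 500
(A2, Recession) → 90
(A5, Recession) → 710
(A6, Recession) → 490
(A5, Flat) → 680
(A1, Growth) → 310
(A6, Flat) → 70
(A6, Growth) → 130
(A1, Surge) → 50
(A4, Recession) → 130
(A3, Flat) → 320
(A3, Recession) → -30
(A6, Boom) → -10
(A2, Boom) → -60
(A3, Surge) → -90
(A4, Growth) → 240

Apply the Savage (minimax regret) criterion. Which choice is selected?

Column bests: Recession=710, Flat=680, Growth=500, Boom=750, Surge=770.
A1 regrets: 330, 530, 190, 350, 720 → max 720
A2 regrets: 620, 840, 380, 810, 740 → max 840
A3 regrets: 740, 360, 0, 600, 860 → max 860
A4 regrets: 580, 720, 260, 0, 820 → max 820
A5 regrets: 0, 0, 130, 90, 0 → max 130
A6 regrets: 220, 610, 370, 760, 500 → max 760
Smallest max regret = 130 → A5.

A5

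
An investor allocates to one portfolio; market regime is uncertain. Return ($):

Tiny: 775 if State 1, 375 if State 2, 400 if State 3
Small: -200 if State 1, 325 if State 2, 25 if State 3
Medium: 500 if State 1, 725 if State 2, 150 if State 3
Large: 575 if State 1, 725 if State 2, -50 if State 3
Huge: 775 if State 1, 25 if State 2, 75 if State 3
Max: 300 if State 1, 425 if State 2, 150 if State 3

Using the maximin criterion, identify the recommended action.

Row minima: Tiny=375, Small=-200, Medium=150, Large=-50, Huge=25, Max=150
Best worst-case = 375 → Tiny.

Tiny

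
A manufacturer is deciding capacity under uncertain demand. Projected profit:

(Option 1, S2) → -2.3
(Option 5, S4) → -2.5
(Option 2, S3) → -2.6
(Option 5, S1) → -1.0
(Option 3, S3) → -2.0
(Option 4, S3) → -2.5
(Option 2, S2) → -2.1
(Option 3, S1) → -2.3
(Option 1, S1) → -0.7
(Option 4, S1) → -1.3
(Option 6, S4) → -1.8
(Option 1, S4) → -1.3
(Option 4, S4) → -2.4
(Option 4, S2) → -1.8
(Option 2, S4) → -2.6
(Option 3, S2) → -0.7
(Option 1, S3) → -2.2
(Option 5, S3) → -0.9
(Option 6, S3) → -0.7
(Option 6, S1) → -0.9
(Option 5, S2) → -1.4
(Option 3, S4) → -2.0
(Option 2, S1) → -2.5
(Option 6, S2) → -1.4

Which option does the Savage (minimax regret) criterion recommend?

Option 6

Column bests: S1=-0.7, S2=-0.7, S3=-0.7, S4=-1.3.
Option 1 regrets: 0.0, 1.6, 1.5, 0.0 → max 1.6
Option 2 regrets: 1.8, 1.4, 1.9, 1.3 → max 1.9
Option 3 regrets: 1.6, 0.0, 1.3, 0.7 → max 1.6
Option 4 regrets: 0.6, 1.1, 1.8, 1.1 → max 1.8
Option 5 regrets: 0.3, 0.7, 0.2, 1.2 → max 1.2
Option 6 regrets: 0.2, 0.7, 0.0, 0.5 → max 0.7
Smallest max regret = 0.7 → Option 6.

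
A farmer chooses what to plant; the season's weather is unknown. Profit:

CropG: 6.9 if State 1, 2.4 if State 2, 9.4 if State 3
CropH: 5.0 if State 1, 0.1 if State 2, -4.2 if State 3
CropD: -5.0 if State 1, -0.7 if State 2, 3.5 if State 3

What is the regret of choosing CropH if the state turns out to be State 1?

1.9

Best payoff under State 1 is 6.9.
Regret = 6.9 − 5.0 = 1.9.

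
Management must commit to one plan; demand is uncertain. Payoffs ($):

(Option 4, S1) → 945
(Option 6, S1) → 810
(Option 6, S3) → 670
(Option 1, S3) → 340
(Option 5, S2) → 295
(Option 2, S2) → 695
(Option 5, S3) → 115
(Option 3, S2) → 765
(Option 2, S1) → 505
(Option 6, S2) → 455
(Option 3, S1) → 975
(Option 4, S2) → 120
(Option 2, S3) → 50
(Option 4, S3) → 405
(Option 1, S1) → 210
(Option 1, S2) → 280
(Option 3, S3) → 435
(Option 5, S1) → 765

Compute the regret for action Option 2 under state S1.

Best payoff under S1 is 975.
Regret = 975 − 505 = 470.

470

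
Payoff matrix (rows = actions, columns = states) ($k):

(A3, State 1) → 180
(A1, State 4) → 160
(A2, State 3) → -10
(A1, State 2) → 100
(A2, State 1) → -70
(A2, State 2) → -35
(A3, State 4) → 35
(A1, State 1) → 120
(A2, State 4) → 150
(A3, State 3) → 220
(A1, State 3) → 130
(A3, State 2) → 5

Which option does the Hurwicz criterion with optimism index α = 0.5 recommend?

A1

A1: 0.5·160 + 0.5·100 = 130
A2: 0.5·150 + 0.5·(-70) = 40
A3: 0.5·220 + 0.5·5 = 112.5
Highest Hurwicz score = 130 → A1.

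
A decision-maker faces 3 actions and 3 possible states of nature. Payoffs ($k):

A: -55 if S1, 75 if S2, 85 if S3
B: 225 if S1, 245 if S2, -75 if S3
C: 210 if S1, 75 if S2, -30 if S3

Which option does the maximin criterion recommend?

C

Row minima: A=-55, B=-75, C=-30
Best worst-case = -30 → C.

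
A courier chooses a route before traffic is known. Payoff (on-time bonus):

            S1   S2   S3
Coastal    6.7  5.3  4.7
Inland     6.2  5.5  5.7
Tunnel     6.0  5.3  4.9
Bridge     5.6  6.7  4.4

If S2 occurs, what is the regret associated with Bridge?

0.0

Best payoff under S2 is 6.7.
Regret = 6.7 − 6.7 = 0.0.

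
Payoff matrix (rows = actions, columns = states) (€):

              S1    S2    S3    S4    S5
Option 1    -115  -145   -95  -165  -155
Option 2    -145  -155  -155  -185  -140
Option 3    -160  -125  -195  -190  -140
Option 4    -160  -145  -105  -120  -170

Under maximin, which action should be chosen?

Row minima: Option 1=-165, Option 2=-185, Option 3=-195, Option 4=-170
Best worst-case = -165 → Option 1.

Option 1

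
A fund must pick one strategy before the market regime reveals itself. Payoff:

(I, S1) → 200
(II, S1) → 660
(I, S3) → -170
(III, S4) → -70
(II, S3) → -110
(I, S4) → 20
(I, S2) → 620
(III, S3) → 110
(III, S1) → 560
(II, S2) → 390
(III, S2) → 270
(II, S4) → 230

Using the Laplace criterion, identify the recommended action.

II

Row averages: I=167.5, II=292.5, III=217.5
Highest average = 292.5 → II.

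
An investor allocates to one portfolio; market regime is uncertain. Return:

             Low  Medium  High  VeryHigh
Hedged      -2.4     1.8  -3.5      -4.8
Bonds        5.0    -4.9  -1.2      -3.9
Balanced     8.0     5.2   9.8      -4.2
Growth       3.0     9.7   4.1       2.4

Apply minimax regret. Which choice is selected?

Growth

Column bests: Low=8.0, Medium=9.7, High=9.8, VeryHigh=2.4.
Hedged regrets: 10.4, 7.9, 13.3, 7.2 → max 13.3
Bonds regrets: 3.0, 14.6, 11.0, 6.3 → max 14.6
Balanced regrets: 0.0, 4.5, 0.0, 6.6 → max 6.6
Growth regrets: 5.0, 0.0, 5.7, 0.0 → max 5.7
Smallest max regret = 5.7 → Growth.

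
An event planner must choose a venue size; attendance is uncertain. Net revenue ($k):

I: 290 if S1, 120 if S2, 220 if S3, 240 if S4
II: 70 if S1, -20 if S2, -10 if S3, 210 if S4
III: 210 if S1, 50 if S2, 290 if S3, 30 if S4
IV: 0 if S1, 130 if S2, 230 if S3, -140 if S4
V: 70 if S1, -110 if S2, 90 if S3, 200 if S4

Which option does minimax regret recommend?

Column bests: S1=290, S2=130, S3=290, S4=240.
I regrets: 0, 10, 70, 0 → max 70
II regrets: 220, 150, 300, 30 → max 300
III regrets: 80, 80, 0, 210 → max 210
IV regrets: 290, 0, 60, 380 → max 380
V regrets: 220, 240, 200, 40 → max 240
Smallest max regret = 70 → I.

I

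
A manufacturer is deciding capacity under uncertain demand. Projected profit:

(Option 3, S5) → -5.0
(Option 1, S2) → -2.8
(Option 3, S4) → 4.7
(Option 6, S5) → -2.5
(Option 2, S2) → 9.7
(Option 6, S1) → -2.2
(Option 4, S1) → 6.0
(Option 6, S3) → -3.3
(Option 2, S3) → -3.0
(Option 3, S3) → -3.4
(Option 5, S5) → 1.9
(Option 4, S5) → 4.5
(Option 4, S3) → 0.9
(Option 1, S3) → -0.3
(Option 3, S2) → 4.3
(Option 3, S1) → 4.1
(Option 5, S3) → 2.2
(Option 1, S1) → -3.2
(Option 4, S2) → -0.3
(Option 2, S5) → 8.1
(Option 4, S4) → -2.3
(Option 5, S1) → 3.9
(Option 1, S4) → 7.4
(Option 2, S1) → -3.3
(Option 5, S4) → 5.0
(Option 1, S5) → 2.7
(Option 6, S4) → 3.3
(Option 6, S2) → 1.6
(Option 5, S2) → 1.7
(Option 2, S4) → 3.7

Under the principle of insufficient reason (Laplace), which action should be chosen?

Row averages: Option 1=0.76, Option 2=3.04, Option 3=0.94, Option 4=1.76, Option 5=2.94, Option 6=-0.62
Highest average = 3.04 → Option 2.

Option 2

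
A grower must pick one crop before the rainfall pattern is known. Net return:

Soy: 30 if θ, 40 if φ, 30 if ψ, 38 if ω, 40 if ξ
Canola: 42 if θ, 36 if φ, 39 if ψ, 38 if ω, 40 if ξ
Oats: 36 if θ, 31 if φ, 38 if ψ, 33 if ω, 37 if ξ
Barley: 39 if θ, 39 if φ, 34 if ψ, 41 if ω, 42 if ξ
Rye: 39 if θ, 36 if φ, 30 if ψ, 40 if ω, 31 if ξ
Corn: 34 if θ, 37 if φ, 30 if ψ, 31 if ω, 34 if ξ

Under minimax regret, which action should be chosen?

Column bests: θ=42, φ=40, ψ=39, ω=41, ξ=42.
Soy regrets: 12, 0, 9, 3, 2 → max 12
Canola regrets: 0, 4, 0, 3, 2 → max 4
Oats regrets: 6, 9, 1, 8, 5 → max 9
Barley regrets: 3, 1, 5, 0, 0 → max 5
Rye regrets: 3, 4, 9, 1, 11 → max 11
Corn regrets: 8, 3, 9, 10, 8 → max 10
Smallest max regret = 4 → Canola.

Canola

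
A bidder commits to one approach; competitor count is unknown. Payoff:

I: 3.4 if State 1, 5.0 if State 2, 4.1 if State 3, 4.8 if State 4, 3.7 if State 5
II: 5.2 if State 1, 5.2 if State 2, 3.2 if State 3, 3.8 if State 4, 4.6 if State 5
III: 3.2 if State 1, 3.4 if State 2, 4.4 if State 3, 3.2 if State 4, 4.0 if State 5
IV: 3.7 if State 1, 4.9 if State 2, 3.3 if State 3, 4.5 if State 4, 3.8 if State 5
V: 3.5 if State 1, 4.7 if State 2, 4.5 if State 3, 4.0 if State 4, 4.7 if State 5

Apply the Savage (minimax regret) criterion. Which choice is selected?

II

Column bests: State 1=5.2, State 2=5.2, State 3=4.5, State 4=4.8, State 5=4.7.
I regrets: 1.8, 0.2, 0.4, 0.0, 1.0 → max 1.8
II regrets: 0.0, 0.0, 1.3, 1.0, 0.1 → max 1.3
III regrets: 2.0, 1.8, 0.1, 1.6, 0.7 → max 2.0
IV regrets: 1.5, 0.3, 1.2, 0.3, 0.9 → max 1.5
V regrets: 1.7, 0.5, 0.0, 0.8, 0.0 → max 1.7
Smallest max regret = 1.3 → II.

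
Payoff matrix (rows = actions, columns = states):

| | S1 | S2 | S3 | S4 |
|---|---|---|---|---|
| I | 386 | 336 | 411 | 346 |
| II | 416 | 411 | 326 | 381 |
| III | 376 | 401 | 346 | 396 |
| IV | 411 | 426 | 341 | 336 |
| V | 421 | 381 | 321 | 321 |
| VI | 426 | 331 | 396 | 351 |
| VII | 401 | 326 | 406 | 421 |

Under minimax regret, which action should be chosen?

Column bests: S1=426, S2=426, S3=411, S4=421.
I regrets: 40, 90, 0, 75 → max 90
II regrets: 10, 15, 85, 40 → max 85
III regrets: 50, 25, 65, 25 → max 65
IV regrets: 15, 0, 70, 85 → max 85
V regrets: 5, 45, 90, 100 → max 100
VI regrets: 0, 95, 15, 70 → max 95
VII regrets: 25, 100, 5, 0 → max 100
Smallest max regret = 65 → III.

III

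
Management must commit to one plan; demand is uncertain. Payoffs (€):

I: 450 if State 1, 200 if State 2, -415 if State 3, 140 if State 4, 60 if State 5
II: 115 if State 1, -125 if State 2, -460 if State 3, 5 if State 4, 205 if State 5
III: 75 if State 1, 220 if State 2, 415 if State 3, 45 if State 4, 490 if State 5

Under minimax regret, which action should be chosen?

Column bests: State 1=450, State 2=220, State 3=415, State 4=140, State 5=490.
I regrets: 0, 20, 830, 0, 430 → max 830
II regrets: 335, 345, 875, 135, 285 → max 875
III regrets: 375, 0, 0, 95, 0 → max 375
Smallest max regret = 375 → III.

III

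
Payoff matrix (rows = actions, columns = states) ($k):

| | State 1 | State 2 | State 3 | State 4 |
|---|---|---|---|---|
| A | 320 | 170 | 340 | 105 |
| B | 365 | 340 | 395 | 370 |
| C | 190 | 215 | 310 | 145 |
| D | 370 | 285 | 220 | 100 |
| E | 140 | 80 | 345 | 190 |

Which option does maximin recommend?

Row minima: A=105, B=340, C=145, D=100, E=80
Best worst-case = 340 → B.

B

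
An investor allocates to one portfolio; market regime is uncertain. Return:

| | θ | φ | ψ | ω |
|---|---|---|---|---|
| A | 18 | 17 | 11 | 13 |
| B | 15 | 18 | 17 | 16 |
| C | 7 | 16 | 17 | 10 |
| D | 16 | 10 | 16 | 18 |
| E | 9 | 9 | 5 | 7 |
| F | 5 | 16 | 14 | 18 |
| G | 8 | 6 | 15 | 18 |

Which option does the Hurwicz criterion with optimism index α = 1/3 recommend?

A: 1/3·18 + 2/3·11 = 40/3
B: 1/3·18 + 2/3·15 = 16
C: 1/3·17 + 2/3·7 = 31/3
D: 1/3·18 + 2/3·10 = 38/3
E: 1/3·9 + 2/3·5 = 19/3
F: 1/3·18 + 2/3·5 = 28/3
G: 1/3·18 + 2/3·6 = 10
Highest Hurwicz score = 16 → B.

B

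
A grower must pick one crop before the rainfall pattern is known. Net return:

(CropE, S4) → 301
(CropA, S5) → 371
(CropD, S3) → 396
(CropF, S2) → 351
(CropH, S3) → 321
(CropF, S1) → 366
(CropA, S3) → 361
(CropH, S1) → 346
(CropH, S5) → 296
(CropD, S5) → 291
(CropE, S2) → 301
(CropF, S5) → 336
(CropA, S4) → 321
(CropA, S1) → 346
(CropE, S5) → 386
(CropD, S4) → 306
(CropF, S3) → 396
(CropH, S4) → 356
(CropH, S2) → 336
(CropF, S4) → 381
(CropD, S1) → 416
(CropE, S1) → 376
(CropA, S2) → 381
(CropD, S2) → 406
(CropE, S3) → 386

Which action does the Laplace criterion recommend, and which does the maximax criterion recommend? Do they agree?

laplace → CropF; maximax → CropD (disagree)

Row averages: CropH=331, CropA=356, CropD=363, CropE=350, CropF=366
Highest average = 366 → CropF.
Row maxima: CropH=356, CropA=381, CropD=416, CropE=386, CropF=396
Best best-case = 416 → CropD.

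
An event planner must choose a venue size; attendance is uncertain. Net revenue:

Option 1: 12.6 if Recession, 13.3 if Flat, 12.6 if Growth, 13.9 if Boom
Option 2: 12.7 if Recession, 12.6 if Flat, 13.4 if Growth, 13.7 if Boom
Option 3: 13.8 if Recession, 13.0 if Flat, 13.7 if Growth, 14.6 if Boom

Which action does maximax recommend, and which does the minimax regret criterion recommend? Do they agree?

maximax → Option 3; minimax regret → Option 3 (agree)

Row maxima: Option 1=13.9, Option 2=13.7, Option 3=14.6
Best best-case = 14.6 → Option 3.
Column bests: Recession=13.8, Flat=13.3, Growth=13.7, Boom=14.6.
Option 1 regrets: 1.2, 0.0, 1.1, 0.7 → max 1.2
Option 2 regrets: 1.1, 0.7, 0.3, 0.9 → max 1.1
Option 3 regrets: 0.0, 0.3, 0.0, 0.0 → max 0.3
Smallest max regret = 0.3 → Option 3.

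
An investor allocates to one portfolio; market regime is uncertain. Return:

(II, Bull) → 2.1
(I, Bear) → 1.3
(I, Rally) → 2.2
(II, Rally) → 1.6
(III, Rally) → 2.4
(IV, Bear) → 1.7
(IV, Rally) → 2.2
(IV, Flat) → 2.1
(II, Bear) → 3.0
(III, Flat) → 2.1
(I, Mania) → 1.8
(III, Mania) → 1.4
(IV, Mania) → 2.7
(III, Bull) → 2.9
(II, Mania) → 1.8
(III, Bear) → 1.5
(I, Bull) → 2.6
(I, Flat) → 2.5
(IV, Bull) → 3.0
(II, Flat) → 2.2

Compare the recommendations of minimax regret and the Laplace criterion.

minimax regret → II; laplace → IV (disagree)

Column bests: Bear=3.0, Flat=2.5, Bull=3.0, Rally=2.4, Mania=2.7.
I regrets: 1.7, 0.0, 0.4, 0.2, 0.9 → max 1.7
II regrets: 0.0, 0.3, 0.9, 0.8, 0.9 → max 0.9
III regrets: 1.5, 0.4, 0.1, 0.0, 1.3 → max 1.5
IV regrets: 1.3, 0.4, 0.0, 0.2, 0.0 → max 1.3
Smallest max regret = 0.9 → II.
Row averages: I=2.08, II=2.14, III=2.06, IV=2.34
Highest average = 2.34 → IV.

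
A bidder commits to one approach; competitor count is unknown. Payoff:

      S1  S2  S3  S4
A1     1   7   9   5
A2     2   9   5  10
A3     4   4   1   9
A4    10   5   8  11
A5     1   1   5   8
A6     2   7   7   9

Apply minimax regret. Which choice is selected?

A4

Column bests: S1=10, S2=9, S3=9, S4=11.
A1 regrets: 9, 2, 0, 6 → max 9
A2 regrets: 8, 0, 4, 1 → max 8
A3 regrets: 6, 5, 8, 2 → max 8
A4 regrets: 0, 4, 1, 0 → max 4
A5 regrets: 9, 8, 4, 3 → max 9
A6 regrets: 8, 2, 2, 2 → max 8
Smallest max regret = 4 → A4.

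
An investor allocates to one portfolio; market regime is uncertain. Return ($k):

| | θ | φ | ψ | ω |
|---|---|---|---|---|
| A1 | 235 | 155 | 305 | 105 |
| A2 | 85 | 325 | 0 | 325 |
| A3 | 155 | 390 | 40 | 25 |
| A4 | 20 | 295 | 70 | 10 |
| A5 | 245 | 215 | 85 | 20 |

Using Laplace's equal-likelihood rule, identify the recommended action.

Row averages: A1=200, A2=183.75, A3=152.5, A4=98.75, A5=141.25
Highest average = 200 → A1.

A1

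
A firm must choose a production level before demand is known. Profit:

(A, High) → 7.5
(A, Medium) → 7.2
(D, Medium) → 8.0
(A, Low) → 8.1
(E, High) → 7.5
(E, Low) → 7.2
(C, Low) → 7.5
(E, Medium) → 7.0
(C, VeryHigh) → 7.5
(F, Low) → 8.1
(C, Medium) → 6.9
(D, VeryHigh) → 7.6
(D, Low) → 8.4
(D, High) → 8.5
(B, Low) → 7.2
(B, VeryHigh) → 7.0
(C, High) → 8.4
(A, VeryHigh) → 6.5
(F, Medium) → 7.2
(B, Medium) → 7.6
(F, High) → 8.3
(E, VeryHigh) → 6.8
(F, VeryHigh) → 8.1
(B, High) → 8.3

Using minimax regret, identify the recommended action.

Column bests: Low=8.4, Medium=8.0, High=8.5, VeryHigh=8.1.
A regrets: 0.3, 0.8, 1.0, 1.6 → max 1.6
B regrets: 1.2, 0.4, 0.2, 1.1 → max 1.2
C regrets: 0.9, 1.1, 0.1, 0.6 → max 1.1
D regrets: 0.0, 0.0, 0.0, 0.5 → max 0.5
E regrets: 1.2, 1.0, 1.0, 1.3 → max 1.3
F regrets: 0.3, 0.8, 0.2, 0.0 → max 0.8
Smallest max regret = 0.5 → D.

D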